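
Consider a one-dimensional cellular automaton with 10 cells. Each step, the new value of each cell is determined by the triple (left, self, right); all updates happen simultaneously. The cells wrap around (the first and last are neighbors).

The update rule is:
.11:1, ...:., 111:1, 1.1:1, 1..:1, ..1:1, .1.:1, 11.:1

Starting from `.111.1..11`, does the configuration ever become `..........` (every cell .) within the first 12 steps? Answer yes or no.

no

step 1: 1111111111
step 2: 1111111111  (fixed point — unchanged through step 12)
step 12 is 1111111111, still not uniform .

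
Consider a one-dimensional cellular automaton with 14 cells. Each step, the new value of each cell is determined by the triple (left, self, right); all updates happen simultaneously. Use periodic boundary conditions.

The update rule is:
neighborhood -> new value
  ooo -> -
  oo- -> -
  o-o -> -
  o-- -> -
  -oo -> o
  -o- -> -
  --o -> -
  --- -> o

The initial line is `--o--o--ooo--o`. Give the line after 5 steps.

--------ooo-o-

--------o-----
ooooooo---oooo
--------o-o---
ooooooo-----oo
--------ooo-o-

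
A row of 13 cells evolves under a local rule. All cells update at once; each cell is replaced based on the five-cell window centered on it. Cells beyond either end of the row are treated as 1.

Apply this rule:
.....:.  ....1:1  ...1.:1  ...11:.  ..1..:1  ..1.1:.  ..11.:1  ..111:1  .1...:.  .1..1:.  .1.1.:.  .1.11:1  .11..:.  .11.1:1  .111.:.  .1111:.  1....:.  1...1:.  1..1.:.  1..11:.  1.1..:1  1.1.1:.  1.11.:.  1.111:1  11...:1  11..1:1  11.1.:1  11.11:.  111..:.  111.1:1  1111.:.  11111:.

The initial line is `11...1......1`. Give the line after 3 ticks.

..1.11....1.1
1..1..1.11.11
.1.1...1.1.1.

.1.1...1.1.1.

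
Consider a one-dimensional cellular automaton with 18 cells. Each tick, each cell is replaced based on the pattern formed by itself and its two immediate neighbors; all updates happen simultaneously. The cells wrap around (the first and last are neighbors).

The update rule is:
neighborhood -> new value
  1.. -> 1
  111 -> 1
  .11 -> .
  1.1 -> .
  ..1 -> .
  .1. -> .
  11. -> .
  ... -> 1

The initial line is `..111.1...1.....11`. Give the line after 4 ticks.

1..1...11..1111...
.1..11...1..11.11.
..1...11..1......1
1..11...1..11111..

1..11...1..11111..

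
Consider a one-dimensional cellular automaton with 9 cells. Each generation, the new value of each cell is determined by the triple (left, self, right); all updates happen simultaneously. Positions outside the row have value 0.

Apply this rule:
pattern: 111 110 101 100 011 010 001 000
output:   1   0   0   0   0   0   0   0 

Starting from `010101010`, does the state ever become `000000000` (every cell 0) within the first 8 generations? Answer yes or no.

yes

generation 1: 000000000
all cells are 0 at generation 1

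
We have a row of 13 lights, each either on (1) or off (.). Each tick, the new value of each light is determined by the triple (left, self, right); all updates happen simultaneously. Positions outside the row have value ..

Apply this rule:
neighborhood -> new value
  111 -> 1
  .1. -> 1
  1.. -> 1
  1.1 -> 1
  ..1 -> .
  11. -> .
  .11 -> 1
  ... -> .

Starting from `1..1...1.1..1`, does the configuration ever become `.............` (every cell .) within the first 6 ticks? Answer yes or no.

no

11.11..1111.1
1.11.1.111.11
111.11111.11.
11.11111.11.1
1.11111.11.11
111111.11.11.
tick 6 is 111111.11.11., still not uniform .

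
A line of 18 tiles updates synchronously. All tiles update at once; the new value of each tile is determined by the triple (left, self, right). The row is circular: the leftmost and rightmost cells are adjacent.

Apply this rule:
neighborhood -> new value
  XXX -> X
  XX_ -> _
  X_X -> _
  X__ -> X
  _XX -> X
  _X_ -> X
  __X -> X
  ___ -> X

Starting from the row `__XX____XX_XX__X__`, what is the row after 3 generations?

generation 1: XXX_XXXXX__X_XXXXX
generation 2: XX__XXXX_XXX_XXXXX
generation 3: X_XXXXX__XX__XXXXX

X_XXXXX__XX__XXXXX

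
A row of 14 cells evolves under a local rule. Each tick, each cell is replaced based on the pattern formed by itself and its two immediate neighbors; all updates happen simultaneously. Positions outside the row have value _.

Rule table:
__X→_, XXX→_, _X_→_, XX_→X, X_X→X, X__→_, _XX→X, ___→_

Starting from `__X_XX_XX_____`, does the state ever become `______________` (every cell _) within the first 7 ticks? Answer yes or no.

___XXXXXX_____
___X____X_____
______________
all cells are _ at tick 3

yes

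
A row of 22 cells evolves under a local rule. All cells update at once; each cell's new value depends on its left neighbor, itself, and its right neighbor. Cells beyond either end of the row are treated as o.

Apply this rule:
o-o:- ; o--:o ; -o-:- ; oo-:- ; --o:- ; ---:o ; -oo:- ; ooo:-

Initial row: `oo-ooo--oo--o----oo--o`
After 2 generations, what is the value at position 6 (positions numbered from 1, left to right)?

------o---o--ooo---o--
ooooo--oo--o----oo--o-
position 6 holds -

-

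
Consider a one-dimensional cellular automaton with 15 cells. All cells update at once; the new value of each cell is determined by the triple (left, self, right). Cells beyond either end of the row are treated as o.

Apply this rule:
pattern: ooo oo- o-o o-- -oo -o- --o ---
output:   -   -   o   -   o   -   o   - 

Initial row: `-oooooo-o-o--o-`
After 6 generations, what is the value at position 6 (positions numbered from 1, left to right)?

-

oo-----o-o--o-o
------o-o--o-oo
-----o-o--o-oo-
----o-o--o-oo-o
---o-o--o-oo-oo
--o-o--o-oo-oo-
position 6 holds -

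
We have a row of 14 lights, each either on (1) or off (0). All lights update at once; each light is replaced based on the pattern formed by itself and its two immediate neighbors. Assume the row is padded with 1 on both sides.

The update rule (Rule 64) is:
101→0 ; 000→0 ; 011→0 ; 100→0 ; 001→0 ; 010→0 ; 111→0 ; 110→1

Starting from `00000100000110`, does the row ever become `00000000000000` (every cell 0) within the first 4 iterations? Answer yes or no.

00000000000010
00000000000000
all cells are 0 at iteration 2

yes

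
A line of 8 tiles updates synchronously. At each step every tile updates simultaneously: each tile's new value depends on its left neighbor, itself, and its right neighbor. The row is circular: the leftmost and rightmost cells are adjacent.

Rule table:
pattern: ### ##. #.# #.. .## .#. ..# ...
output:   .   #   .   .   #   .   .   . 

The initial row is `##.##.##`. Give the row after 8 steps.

.#.##.#.
...##...
...##...  (fixed point — unchanged through step 8)

...##...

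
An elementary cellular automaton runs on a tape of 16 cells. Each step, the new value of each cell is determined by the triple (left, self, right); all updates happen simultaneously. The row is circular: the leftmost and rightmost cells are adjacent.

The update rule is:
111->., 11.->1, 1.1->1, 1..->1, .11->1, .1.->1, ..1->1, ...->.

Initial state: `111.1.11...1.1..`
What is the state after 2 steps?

111.....111.....

step 1: 1.1111111.111111
step 2: 111.....111.....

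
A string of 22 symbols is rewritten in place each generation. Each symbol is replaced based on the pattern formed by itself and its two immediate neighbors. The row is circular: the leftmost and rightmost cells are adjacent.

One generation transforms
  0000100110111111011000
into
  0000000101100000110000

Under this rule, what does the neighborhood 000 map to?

At position 0 the neighborhood is 000; the next row has 0 there.

0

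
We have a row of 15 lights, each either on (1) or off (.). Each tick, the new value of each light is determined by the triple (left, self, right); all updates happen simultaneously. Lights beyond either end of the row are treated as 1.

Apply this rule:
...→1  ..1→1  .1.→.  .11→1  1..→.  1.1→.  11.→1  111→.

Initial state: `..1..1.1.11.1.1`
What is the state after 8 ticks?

.1..1....11...1
...1..11111.111
.11..11...1.1..
.11.111.11....1
.11.1.1.11.1111
.11.....11.1...
.11.111111...11
.11.1....1.111.

.11.1....1.111.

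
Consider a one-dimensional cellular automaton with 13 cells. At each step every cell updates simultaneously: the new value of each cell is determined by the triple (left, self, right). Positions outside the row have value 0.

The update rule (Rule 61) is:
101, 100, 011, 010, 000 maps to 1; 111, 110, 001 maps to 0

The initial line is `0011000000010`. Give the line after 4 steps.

1111010001111

1010111111011
1111100000110
1000011110101
1111010001111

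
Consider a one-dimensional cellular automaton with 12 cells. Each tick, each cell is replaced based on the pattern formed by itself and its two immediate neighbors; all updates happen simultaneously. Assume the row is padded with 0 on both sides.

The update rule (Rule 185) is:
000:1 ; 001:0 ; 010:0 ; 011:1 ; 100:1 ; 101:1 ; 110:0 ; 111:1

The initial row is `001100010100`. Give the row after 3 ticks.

001101010101

101011001011
010110100110
001101010101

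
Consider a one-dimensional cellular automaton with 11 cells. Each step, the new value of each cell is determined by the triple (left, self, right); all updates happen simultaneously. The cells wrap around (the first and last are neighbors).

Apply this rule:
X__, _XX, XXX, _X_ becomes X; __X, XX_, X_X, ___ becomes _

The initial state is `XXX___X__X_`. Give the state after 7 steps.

XX_X__XX_X_

XX_X__XX_X_
X__XX_X__X_
XX_X__XX_X_  (repeats step 1; period 2)
step 7: XX_X__XX_X_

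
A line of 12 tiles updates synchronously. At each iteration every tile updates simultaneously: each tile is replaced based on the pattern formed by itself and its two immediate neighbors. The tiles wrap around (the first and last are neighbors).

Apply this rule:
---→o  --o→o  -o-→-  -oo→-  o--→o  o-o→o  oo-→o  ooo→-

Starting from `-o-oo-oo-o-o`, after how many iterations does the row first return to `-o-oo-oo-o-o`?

12

iteration 1: o-o-oo-oo-o-
iteration 2: -o-o-oo-oo-o
iteration 3: o-o-o-oo-oo-
iteration 4: -o-o-o-oo-oo
iteration 5: o-o-o-o-oo-o
iteration 6: oo-o-o-o-oo-
iteration 7: -oo-o-o-o-oo
iteration 8: o-oo-o-o-o-o
iteration 9: oo-oo-o-o-o-
iteration 10: -oo-oo-o-o-o
iteration 11: o-oo-oo-o-o-
iteration 12: -o-oo-oo-o-o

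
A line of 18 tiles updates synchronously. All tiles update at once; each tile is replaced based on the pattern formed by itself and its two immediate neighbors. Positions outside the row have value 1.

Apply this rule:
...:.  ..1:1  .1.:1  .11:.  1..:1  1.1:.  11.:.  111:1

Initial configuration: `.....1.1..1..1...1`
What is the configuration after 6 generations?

1...11.11111111.1.
.1.1....111111..1.
.1.11..1.1111.111.
.1...111..11...1..
.11.1.1.11..1.1111
....1.1...111..111

....1.1...111..111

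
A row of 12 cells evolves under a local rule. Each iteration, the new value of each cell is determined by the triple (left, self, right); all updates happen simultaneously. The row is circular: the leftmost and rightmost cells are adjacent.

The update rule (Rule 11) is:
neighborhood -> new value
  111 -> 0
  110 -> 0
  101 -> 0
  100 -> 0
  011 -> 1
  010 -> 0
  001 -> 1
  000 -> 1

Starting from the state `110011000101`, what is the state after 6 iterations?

iteration 1: 000110011001
iteration 2: 011100110010
iteration 3: 110001100100
iteration 4: 100111001001
iteration 5: 001100010011
iteration 6: 011001100110

011001100110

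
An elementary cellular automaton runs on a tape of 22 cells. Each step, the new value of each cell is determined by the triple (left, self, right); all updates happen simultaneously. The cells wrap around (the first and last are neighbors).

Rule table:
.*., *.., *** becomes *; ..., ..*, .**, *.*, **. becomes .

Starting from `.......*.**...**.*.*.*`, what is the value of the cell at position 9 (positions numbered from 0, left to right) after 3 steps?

*......*...*.....*.*.*
.*.....**..**....*.*..
.**......*...*...*.**.
position 9 holds *

*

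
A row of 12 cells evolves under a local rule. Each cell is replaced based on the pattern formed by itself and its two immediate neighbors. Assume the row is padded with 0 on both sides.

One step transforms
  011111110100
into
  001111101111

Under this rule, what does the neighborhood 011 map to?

0

At position 1 the neighborhood is 011; the next row has 0 there.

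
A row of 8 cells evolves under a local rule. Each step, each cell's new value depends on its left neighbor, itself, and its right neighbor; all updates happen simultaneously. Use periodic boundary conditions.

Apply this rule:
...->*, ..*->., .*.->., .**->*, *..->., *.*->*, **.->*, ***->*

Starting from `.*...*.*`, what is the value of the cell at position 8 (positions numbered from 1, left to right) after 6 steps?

*

*..*..*.
.......*
.*****..
.*****.*
*******.
********
position 8 holds *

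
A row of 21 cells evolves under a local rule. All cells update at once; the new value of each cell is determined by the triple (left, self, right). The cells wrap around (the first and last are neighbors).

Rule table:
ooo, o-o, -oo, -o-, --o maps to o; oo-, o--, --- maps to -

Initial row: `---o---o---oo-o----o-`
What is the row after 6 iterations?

iteration 1: --oo--oo--oo-oo---oo-
iteration 2: -oo--oo--oo-oo---oo--
iteration 3: oo--oo--oo-oo---oo---
iteration 4: o--oo--oo-oo---oo---o
iteration 5: --oo--oo-oo---oo---oo
iteration 6: -oo--oo-oo---oo---oo-

-oo--oo-oo---oo---oo-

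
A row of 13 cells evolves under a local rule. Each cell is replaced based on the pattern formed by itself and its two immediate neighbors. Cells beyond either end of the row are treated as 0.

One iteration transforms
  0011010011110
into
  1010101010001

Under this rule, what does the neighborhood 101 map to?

At position 4 the neighborhood is 101; the next row has 1 there.

1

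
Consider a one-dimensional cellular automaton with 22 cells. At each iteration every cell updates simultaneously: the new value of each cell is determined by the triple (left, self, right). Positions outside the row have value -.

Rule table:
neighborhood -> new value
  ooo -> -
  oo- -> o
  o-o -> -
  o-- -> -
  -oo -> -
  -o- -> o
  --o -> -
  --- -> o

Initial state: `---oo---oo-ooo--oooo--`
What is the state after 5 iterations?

iteration 1: oo--o-o--o---o-----o-o
iteration 2: -o--o-o--o-o-o-ooo-o-o
iteration 3: -o--o-o--o-o-o---o-o-o
iteration 4: -o--o-o--o-o-o-o-o-o-o
iteration 5: -o--o-o--o-o-o-o-o-o-o

-o--o-o--o-o-o-o-o-o-o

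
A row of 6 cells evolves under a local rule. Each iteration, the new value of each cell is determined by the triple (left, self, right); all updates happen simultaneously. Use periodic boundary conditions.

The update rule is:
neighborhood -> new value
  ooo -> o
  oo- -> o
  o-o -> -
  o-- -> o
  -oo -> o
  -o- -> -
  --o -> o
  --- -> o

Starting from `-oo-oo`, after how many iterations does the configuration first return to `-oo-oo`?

1

-oo-oo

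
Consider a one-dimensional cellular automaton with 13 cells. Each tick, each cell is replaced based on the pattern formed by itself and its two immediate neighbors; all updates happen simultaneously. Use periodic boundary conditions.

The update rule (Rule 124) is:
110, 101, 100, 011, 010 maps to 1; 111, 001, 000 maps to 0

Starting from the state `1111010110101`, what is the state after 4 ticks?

0111110000001

0001111111111
1001000000001
1101100000001
0111110000001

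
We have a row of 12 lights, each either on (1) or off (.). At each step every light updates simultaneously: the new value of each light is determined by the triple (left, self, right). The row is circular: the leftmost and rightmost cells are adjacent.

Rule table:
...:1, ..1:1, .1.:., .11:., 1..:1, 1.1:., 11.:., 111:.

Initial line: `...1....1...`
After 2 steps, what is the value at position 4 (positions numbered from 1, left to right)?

111.1111.111
............
position 4 holds .

.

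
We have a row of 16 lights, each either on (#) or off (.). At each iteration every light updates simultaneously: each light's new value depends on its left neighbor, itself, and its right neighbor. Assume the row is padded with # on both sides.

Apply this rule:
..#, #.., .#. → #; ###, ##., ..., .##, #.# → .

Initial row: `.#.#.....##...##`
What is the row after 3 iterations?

.##.##..........

.#.##...#..#.#..
.#...#.#####.###
.##.##..........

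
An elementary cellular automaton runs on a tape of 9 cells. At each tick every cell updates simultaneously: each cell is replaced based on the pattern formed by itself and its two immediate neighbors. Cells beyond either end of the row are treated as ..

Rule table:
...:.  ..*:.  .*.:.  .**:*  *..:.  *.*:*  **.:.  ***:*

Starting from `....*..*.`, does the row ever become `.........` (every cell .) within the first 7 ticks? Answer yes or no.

yes

tick 1: .........
all cells are . at tick 1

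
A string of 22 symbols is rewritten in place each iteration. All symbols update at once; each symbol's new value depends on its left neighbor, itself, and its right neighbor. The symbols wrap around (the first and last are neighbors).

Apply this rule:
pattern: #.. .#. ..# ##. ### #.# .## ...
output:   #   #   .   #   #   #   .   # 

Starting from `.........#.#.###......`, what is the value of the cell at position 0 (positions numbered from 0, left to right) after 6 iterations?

#

########.####.########
#########.####.#######
##########.####.######
###########.####.#####
############.####.####
#############.####.###
position 0 holds #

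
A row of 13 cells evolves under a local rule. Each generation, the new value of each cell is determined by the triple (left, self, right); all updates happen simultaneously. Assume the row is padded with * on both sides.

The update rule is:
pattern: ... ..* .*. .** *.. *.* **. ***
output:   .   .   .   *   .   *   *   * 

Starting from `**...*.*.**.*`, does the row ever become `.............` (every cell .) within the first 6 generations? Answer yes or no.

no

generation 1: **....*.*****
generation 2: **.....******
generation 3: **.....******  (fixed point — unchanged through generation 6)
generation 6 is **.....******, still not uniform .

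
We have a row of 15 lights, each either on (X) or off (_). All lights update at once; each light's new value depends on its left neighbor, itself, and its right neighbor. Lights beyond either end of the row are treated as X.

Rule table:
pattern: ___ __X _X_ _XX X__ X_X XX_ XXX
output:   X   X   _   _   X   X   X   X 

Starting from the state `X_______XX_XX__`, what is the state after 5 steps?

XXXXXXXXXXXX_XX

XXXXXXXX_XX_XXX
XXXXXXXXX_XX_XX
XXXXXXXXXX_XX_X
XXXXXXXXXXX_XX_
XXXXXXXXXXXX_XX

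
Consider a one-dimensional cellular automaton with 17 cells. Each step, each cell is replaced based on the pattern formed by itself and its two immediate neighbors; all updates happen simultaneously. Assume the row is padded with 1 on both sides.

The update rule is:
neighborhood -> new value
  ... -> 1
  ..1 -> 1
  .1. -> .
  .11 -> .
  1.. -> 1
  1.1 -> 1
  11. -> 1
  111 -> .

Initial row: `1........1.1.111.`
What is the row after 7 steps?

111111111.1.1..11
........11.1.11..
11111111.11.1.111
.......11.11.1...
1111111.11.11.111
......11.11.11...
111111.11.11.1111

111111.11.11.1111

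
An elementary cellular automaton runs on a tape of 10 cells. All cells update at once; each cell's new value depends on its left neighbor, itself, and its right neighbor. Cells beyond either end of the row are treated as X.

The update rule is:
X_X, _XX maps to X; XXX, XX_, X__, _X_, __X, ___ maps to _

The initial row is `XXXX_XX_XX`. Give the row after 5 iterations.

____XX_XX_
____X_XX_X
_____XX_XX
_____X_XX_
______XX_X

______XX_X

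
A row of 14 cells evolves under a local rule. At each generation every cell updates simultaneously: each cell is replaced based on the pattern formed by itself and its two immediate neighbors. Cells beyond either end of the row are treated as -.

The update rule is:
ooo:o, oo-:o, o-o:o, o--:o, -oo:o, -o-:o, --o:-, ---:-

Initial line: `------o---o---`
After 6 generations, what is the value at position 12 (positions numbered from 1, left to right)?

o

------oo--oo--
------ooo-ooo-
------oooooooo
------oooooooo  (fixed point — unchanged through generation 6)
position 12 holds o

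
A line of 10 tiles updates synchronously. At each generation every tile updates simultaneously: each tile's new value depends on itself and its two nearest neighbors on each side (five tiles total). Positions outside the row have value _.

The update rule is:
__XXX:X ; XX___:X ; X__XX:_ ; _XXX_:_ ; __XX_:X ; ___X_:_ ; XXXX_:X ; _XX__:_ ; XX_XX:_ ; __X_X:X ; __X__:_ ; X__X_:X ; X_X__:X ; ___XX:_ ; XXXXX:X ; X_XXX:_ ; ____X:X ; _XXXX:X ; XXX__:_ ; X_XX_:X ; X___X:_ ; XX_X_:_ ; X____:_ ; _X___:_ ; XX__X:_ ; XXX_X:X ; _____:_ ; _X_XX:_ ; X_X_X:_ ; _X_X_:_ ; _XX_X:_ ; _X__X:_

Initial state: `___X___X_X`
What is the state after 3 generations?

_X_____X_X
_____X_X_X
___X_X___X

___X_X___X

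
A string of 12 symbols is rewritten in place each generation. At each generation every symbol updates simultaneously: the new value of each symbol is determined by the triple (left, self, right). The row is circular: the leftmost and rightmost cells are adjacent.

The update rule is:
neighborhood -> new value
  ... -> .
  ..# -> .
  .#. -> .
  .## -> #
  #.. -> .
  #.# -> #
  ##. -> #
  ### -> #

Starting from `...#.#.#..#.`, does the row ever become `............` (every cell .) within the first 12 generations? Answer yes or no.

generation 1: ....#.#.....
generation 2: .....#......
generation 3: ............
all cells are . at generation 3

yes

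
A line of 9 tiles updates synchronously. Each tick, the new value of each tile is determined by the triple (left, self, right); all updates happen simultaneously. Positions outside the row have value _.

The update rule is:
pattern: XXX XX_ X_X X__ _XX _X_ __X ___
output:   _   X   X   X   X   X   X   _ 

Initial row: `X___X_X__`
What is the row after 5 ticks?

X_____XXX

tick 1: XX_XXXXX_
tick 2: XXXX___XX
tick 3: X__XX_XXX
tick 4: XXXXXXX_X
tick 5: X_____XXX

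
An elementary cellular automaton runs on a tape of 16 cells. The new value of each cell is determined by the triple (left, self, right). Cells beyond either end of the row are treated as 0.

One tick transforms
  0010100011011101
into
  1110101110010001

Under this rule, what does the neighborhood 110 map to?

At position 9 the neighborhood is 110; the next row has 0 there.

0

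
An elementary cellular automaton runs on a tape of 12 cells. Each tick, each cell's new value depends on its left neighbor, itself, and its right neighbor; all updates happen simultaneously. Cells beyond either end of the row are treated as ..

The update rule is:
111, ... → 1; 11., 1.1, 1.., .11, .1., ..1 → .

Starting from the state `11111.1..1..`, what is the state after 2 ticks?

..1..11111..

tick 1: .111.......1
tick 2: ..1..11111..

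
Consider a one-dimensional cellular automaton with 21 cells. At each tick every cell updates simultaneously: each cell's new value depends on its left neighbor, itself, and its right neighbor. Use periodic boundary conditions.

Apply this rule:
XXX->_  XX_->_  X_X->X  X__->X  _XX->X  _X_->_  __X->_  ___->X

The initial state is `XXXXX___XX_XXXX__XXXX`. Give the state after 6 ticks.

_____XX_X_XX___X_X___
XXXX_X_X_XX_XX__X_XXX
____X_X_XX_XX_X__XX__
XXX__X_XX_XX_X_X_X_XX
___X__XX_XX_X_X_X_XX_
XX__X_X_XX_X_X_X_XX_X

XX__X_X_XX_X_X_X_XX_X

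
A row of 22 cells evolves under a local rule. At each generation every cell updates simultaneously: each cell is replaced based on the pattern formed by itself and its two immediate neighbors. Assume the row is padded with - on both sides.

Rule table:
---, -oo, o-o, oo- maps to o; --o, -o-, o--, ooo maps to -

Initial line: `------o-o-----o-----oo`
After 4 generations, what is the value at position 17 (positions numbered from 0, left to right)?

o

ooooo--o--ooo---ooo-oo
o---o-----o-o-o-o-oooo
--o---ooo--o-o-o-oo--o
o---o-o-o---o-o-ooo---
position 17 holds o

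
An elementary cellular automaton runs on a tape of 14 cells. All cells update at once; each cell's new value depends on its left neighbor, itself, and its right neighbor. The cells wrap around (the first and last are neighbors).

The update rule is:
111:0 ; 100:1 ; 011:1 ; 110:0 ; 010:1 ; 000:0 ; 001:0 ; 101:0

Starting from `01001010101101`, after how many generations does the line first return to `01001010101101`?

01101010101001
01001010101101

2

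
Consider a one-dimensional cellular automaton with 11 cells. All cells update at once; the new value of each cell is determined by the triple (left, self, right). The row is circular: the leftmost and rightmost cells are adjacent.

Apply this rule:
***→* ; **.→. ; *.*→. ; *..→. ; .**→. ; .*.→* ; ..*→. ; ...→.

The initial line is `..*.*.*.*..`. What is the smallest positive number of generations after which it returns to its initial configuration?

generation 1: ..*.*.*.*..

1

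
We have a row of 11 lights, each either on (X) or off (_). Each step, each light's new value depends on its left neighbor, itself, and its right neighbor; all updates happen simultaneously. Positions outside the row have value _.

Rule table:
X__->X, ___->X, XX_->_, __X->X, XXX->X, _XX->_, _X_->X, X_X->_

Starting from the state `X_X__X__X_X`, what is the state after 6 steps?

X_XXXXXXX_X
X__XXXXX__X
XXX_XXX_XXX
_X___X___X_
XXXXXXXXXXX
_XXXXXXXXX_

_XXXXXXXXX_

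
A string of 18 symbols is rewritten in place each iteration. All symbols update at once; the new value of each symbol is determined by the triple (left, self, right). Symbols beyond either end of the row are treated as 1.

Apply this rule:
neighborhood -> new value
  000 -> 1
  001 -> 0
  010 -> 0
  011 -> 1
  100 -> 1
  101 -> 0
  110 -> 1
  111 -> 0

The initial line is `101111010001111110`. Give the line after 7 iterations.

000001000101000010

iteration 1: 101001001101000010
iteration 2: 100100101100111000
iteration 3: 110010001110101110
iteration 4: 011001101010001010
iteration 5: 011101100001100000
iteration 6: 010101111101111110
iteration 7: 000001000101000010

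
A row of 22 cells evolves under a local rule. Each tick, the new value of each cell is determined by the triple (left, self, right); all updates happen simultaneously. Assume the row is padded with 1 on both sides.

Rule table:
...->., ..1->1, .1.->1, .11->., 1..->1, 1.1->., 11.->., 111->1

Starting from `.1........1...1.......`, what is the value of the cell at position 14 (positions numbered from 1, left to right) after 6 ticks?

.

tick 1: .11......111.111.....1
tick 2: ...1....1.1...1.1...1.
tick 3: 1.111..11.11.11.11.11.
tick 4: ...1.11...............
tick 5: 1.11...1.............1
tick 6: ....1.111...........1.
position 14 holds .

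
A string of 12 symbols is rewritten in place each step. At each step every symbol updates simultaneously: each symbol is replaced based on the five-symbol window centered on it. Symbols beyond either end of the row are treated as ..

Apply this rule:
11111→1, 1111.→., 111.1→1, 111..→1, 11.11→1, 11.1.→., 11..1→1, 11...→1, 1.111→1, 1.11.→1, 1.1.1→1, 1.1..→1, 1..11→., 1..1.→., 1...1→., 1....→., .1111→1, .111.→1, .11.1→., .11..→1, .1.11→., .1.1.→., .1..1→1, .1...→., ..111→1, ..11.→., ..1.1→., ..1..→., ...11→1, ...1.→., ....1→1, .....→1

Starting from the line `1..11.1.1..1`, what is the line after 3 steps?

111....11111

.1....1.11..
....1...111.
111....11111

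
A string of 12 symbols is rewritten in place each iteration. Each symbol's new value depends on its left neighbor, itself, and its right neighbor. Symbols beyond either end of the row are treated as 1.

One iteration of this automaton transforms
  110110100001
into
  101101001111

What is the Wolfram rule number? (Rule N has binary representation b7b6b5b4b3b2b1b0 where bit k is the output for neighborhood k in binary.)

171

position 0: 111 → 1  (bit 7 = 1)
position 1: 110 → 0  (bit 6 = 0)
position 2: 101 → 1  (bit 5 = 1)
position 7: 100 → 0  (bit 4 = 0)
position 3: 011 → 1  (bit 3 = 1)
position 6: 010 → 0  (bit 2 = 0)
position 10: 001 → 1  (bit 1 = 1)
position 8: 000 → 1  (bit 0 = 1)
bits b7..b0 = 10101011 = 171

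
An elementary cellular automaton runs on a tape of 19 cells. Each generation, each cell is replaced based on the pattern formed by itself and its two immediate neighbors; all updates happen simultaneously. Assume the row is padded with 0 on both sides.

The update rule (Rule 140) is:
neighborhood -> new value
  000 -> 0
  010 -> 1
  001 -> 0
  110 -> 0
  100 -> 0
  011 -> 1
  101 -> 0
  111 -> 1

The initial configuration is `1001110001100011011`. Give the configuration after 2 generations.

1001000001000010010

1001100001000010010
1001000001000010010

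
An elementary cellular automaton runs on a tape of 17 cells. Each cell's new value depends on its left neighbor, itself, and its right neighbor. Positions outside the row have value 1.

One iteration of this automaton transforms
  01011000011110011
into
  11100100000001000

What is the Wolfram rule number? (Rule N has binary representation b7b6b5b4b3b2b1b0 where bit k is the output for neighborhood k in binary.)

position 10: 111 → 0  (bit 7 = 0)
position 4: 110 → 0  (bit 6 = 0)
position 0: 101 → 1  (bit 5 = 1)
position 5: 100 → 1  (bit 4 = 1)
position 3: 011 → 0  (bit 3 = 0)
position 1: 010 → 1  (bit 2 = 1)
position 8: 001 → 0  (bit 1 = 0)
position 6: 000 → 0  (bit 0 = 0)
bits b7..b0 = 00110100 = 52

52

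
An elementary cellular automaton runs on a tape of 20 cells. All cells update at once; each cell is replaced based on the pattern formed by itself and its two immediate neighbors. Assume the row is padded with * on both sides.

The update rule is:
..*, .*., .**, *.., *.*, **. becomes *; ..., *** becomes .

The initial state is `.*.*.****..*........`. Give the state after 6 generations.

generation 1: ******..*****......*
generation 2: .....****...**....**
generation 3: *...**..**.****..**.
generation 4: **.*********..******
generation 5: .***.......****.....
generation 6: **.**.....**..**...*

**.**.....**..**...*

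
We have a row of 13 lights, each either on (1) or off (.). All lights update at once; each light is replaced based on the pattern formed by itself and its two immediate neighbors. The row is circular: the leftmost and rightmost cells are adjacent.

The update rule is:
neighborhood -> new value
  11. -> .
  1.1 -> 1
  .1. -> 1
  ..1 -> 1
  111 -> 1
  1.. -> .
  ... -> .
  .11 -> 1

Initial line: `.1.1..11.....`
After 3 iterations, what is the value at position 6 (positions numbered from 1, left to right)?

.

1111.11......
111.11......1
11.11......11
position 6 holds .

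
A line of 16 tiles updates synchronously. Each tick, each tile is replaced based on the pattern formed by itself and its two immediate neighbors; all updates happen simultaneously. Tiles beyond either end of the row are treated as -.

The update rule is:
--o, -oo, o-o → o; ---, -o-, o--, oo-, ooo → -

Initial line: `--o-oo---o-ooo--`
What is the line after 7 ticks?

-o-oo---o-oo----
o-oo---o-oo-----
-oo---o-oo------
oo---o-oo-------
o---o-oo--------
---o-oo---------
--o-oo----------

--o-oo----------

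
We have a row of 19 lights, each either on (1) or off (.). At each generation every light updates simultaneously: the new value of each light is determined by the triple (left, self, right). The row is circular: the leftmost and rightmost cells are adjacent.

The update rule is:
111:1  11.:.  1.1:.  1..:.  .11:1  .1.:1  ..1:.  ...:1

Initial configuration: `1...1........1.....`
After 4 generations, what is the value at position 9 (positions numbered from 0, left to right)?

.

generation 1: 1.1.1.111111.1.111.
generation 2: 1.1.1.11111..1.11..
generation 3: 1.1.1.1111...1.1...
generation 4: 1.1.1.111..1.1.1.1.
position 9 holds .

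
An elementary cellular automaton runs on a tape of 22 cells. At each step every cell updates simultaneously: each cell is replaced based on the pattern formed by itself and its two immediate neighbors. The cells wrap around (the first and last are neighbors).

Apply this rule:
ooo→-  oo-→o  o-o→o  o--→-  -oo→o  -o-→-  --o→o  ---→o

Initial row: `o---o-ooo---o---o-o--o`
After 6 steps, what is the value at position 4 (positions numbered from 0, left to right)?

step 1: o-oo-oo-o-oo--oo-o--oo
step 2: oooooooo-ooo-oooo--oo-
step 3: o------ooo-ooo--o-oooo
step 4: o-oooooo-ooo-o-o-oo---
step 5: -oo----ooo-oo-o-ooo-oo
step 6: ooo-oooo-ooooo-oo-oooo
position 4 holds o

o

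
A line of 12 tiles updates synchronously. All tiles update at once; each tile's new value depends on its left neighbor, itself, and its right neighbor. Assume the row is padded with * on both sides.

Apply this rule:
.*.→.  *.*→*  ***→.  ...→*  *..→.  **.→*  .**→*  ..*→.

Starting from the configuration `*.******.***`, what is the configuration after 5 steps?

*.*...**...*

***....***..
..*.**.*.*..
...****.*...
.*.*..**..*.
*.*...**...*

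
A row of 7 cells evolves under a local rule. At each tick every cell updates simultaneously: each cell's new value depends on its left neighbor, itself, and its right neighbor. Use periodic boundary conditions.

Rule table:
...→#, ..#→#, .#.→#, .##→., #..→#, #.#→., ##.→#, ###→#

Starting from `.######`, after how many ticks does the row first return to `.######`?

14

..#####
##.####
##..###
####.##
####..#
######.
.#####.
#.#####
#..####
###.###
###..##
#####.#
#####..
.######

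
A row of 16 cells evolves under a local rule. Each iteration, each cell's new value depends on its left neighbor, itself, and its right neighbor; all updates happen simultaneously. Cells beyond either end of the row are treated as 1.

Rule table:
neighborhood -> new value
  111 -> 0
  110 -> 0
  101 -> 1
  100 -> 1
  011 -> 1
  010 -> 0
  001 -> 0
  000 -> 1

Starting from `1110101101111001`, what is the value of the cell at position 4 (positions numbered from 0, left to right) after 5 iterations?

iteration 1: 0001011011000101
iteration 2: 1100110110110011
iteration 3: 0010101101101010
iteration 4: 1001011011010101
iteration 5: 0100110110101011
position 4 holds 1

1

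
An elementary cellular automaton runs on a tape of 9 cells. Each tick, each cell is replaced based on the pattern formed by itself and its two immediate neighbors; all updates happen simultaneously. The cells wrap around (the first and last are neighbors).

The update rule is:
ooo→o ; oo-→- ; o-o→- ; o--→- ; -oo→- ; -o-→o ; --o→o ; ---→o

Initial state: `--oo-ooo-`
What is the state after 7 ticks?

oo----o--
---oooo-o
-oo-oo--o
-------oo
-oooooo--
o-oooo--o
---oo--o-

---oo--o-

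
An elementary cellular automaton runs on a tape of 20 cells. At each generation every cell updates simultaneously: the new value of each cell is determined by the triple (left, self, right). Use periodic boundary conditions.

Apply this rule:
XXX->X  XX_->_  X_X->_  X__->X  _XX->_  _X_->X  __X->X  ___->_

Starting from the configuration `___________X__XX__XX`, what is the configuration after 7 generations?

_XXX_XX_XX_____X_XXX

X_________XXXX__XX__
XX_______X_XX_XX__XX
X_X_____XX______XX_X
__XX___X__X____X____
_X__X_XXXXXX__XXX___
XXXXX__XXXX_XX_X_X__
_XXX_XX_XX_____X_XXX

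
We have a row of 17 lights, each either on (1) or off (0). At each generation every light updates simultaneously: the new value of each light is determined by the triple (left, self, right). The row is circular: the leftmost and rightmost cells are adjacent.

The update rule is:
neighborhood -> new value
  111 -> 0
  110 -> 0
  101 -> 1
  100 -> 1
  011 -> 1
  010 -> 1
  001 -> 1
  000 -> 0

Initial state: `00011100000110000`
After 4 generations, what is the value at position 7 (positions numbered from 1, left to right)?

00110010001101000
01101111011011100
11011000110110010
10110101101101111
position 7 holds 0

0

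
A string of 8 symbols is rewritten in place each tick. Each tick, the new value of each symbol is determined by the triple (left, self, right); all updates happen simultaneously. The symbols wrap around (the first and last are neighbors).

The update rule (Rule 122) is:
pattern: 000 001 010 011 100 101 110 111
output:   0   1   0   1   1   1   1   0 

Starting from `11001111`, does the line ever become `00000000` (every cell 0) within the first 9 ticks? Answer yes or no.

tick 1: 01111000
tick 2: 11001100
tick 3: 11111111
tick 4: 00000000
all cells are 0 at tick 4

yes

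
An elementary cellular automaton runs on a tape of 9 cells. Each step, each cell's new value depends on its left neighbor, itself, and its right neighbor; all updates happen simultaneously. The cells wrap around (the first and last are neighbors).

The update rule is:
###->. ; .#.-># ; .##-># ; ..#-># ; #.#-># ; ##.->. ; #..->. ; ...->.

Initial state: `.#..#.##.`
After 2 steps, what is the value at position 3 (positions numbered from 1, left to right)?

#

##.####..
#.##....#
position 3 holds #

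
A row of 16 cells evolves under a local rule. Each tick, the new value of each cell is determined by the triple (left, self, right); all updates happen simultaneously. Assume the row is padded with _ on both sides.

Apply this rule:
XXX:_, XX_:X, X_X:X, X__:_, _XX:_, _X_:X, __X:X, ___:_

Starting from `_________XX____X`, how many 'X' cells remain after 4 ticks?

6

tick 1: ________X_X___XX
tick 2: _______XXXX__X_X
tick 3: ______X___X_XXXX
tick 4: _____XX__XXX___X
count of X: 6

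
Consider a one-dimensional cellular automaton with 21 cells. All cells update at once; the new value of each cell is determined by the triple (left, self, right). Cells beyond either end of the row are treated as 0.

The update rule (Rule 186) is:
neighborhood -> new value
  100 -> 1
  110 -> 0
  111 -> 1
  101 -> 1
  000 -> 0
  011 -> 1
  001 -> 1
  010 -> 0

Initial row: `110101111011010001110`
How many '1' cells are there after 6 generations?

13

101011110110101011101
010111101101010111010
101111011010101110101
011110110101011101010
111101101010111010101
111011010101110101010
count of 1: 13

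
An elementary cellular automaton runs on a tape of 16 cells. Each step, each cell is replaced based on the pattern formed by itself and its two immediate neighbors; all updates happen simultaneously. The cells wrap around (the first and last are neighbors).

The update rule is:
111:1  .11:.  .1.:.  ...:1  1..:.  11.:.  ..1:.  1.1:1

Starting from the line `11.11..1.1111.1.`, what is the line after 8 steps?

11111....1....11

..1.....1.11.1.1
....111..1..1.1.
111..1.......1..
.1.....11111....
...111..111..111
.1..1....1....1.
......11...11...
11111....1....11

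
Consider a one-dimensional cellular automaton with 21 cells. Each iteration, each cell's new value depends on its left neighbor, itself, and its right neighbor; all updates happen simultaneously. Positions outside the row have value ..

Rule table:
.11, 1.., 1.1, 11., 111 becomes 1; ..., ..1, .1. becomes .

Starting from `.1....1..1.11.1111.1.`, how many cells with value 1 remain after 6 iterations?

iteration 1: ..1....1..111111111.1
iteration 2: ...1....1.1111111111.
iteration 3: ....1....111111111111
iteration 4: .....1...111111111111
iteration 5: ......1..111111111111
iteration 6: .......1.111111111111
count of 1: 13

13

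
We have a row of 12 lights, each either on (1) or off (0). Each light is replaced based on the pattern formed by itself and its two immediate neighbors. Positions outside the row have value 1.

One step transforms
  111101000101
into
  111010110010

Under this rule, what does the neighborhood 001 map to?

At position 8 the neighborhood is 001; the next row has 0 there.

0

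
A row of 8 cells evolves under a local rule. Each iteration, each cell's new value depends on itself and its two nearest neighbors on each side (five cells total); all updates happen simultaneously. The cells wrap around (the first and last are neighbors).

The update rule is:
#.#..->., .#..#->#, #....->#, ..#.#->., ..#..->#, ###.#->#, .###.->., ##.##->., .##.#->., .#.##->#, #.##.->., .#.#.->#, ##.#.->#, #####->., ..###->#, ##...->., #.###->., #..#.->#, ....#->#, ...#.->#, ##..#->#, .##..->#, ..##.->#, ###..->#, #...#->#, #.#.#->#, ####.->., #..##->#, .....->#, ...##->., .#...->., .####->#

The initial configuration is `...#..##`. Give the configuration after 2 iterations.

..#....#

.#######
..#....#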